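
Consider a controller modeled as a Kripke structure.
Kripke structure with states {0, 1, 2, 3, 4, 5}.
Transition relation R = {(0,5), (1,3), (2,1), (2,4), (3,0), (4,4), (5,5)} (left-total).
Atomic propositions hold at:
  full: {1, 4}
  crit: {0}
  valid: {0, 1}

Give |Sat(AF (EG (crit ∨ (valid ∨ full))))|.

1

Sat(valid ∨ full) = {0, 1, 4}
Sat(crit ∨ (valid ∨ full)) = {0, 1, 4}
EG (crit ∨ (valid ∨ full)): greatest fixpoint, start Z0 = {0, 1, 4}, keep only states in Sat with some successor in Z. Z1 = {4}; fixed.
Sat(EG (crit ∨ (valid ∨ full))) = {4}
AF (EG (crit ∨ (valid ∨ full))): least fixpoint, start Z0 = {4}, add states with every successor in Z. Already a fixed point.
Sat(AF (EG (crit ∨ (valid ∨ full)))) = {4}
|Sat(AF (EG (crit ∨ (valid ∨ full))))| = |{4}| = 1.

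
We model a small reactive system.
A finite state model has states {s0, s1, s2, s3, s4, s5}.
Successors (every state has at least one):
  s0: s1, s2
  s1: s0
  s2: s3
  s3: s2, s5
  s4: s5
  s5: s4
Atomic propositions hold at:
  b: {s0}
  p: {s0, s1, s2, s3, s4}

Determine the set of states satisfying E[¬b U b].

{s0, s1}

Sat(¬b) = {s1, s2, s3, s4, s5}
E[¬b U b]: least fixpoint, start Z0 = Sat(b) = {s0}, add states in Sat(¬b) with some successor in Z. Z1 = {s0, s1}; fixed.
Sat(E[¬b U b]) = {s0, s1}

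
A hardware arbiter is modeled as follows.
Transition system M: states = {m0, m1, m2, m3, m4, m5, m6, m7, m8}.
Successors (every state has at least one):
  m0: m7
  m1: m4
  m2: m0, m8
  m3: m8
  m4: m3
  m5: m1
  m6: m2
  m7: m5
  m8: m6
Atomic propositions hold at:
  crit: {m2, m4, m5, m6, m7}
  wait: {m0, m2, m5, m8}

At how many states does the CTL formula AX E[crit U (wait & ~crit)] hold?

Sat(~crit) = {m0, m1, m3, m8}
Sat(wait & ~crit) = {m0, m8}
E[crit U (wait & ~crit)]: least fixpoint, start Z0 = Sat((wait & ~crit)) = {m0, m8}, add states in Sat(crit) with some successor in Z. Z1 = {m0, m2, m8}; Z2 = {m0, m2, m6, m8}; fixed.
Sat(E[crit U (wait & ~crit)]) = {m0, m2, m6, m8}
Sat(AX E[crit U (wait & ~crit)]) = {s : every successor in {m0, m2, m6, m8}} = {m2, m3, m6, m8}
|Sat(AX E[crit U (wait & ~crit)])| = |{m2, m3, m6, m8}| = 4.

4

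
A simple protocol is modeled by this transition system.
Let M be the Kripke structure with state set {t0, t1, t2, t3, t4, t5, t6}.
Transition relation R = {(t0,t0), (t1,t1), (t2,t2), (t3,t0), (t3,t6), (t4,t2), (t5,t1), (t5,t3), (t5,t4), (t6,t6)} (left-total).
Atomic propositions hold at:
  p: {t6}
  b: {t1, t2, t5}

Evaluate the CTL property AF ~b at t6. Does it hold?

Yes

Sat(~b) = {t0, t3, t4, t6}
AF ~b: least fixpoint, start Z0 = {t0, t3, t4, t6}, add states with every successor in Z. Already a fixed point.
Sat(AF ~b) = {t0, t3, t4, t6}
t6 ∈ Sat(AF ~b) = {t0, t3, t4, t6}, so the formula holds at t6.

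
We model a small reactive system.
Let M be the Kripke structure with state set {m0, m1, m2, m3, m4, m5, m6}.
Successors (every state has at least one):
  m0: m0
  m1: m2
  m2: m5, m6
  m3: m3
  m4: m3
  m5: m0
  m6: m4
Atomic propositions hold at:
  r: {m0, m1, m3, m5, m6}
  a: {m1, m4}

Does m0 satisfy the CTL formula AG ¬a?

Sat(¬a) = {m0, m2, m3, m5, m6}
AG ¬a: greatest fixpoint, start Z0 = {m0, m2, m3, m5, m6}, keep only states in Sat with every successor in Z. Z1 = {m0, m2, m3, m5}; Z2 = {m0, m3, m5}; fixed.
Sat(AG ¬a) = {m0, m3, m5}
m0 ∈ Sat(AG ¬a) = {m0, m3, m5}, so the formula holds at m0.

Yes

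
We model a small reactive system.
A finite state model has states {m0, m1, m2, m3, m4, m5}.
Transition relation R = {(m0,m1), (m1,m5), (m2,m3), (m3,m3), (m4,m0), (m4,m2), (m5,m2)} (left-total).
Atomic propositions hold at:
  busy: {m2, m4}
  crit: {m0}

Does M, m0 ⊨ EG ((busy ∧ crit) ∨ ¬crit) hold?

Sat(busy ∧ crit) = ∅
Sat(¬crit) = {m1, m2, m3, m4, m5}
Sat((busy ∧ crit) ∨ ¬crit) = {m1, m2, m3, m4, m5}
EG ((busy ∧ crit) ∨ ¬crit): greatest fixpoint, start Z0 = {m1, m2, m3, m4, m5}, keep only states in Sat with some successor in Z. Already a fixed point.
Sat(EG ((busy ∧ crit) ∨ ¬crit)) = {m1, m2, m3, m4, m5}
m0 ∉ Sat(EG ((busy ∧ crit) ∨ ¬crit)) = {m1, m2, m3, m4, m5}, so the formula does not hold at m0.

No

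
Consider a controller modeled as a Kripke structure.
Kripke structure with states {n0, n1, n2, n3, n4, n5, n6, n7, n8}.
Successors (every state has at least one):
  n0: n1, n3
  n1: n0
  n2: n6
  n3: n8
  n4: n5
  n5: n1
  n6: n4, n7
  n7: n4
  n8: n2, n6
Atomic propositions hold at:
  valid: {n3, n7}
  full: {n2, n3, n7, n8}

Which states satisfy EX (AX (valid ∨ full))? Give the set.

{n0}

Sat(valid ∨ full) = {n2, n3, n7, n8}
Sat(AX (valid ∨ full)) = {s : every successor in {n2, n3, n7, n8}} = {n3}
Sat(EX (AX (valid ∨ full))) = {s : some successor in {n3}} = {n0}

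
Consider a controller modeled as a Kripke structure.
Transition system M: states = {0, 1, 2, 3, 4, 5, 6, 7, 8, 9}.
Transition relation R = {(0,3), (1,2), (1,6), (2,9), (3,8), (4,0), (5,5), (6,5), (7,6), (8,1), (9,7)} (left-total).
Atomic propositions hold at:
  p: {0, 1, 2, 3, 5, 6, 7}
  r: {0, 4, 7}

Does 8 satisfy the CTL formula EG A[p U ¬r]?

Sat(¬r) = {1, 2, 3, 5, 6, 8, 9}
A[p U ¬r]: least fixpoint, start Z0 = Sat(¬r) = {1, 2, 3, 5, 6, 8, 9}, add states in Sat(p) with every successor in Z. Z1 = {0, 1, 2, 3, 5, 6, 7, 8, 9}; fixed.
Sat(A[p U ¬r]) = {0, 1, 2, 3, 5, 6, 7, 8, 9}
EG A[p U ¬r]: greatest fixpoint, start Z0 = {0, 1, 2, 3, 5, 6, 7, 8, 9}, keep only states in Sat with some successor in Z. Already a fixed point.
Sat(EG A[p U ¬r]) = {0, 1, 2, 3, 5, 6, 7, 8, 9}
8 ∈ Sat(EG A[p U ¬r]) = {0, 1, 2, 3, 5, 6, 7, 8, 9}, so the formula holds at 8.

Yes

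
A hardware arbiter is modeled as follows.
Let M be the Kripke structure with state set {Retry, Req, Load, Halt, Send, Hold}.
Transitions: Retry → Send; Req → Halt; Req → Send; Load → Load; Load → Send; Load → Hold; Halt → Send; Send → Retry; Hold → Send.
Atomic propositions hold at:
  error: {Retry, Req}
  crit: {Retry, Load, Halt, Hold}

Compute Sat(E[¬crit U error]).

{Retry, Req, Send}

Sat(¬crit) = {Req, Send}
E[¬crit U error]: least fixpoint, start Z0 = Sat(error) = {Retry, Req}, add states in Sat(¬crit) with some successor in Z. Z1 = {Retry, Req, Send}; fixed.
Sat(E[¬crit U error]) = {Retry, Req, Send}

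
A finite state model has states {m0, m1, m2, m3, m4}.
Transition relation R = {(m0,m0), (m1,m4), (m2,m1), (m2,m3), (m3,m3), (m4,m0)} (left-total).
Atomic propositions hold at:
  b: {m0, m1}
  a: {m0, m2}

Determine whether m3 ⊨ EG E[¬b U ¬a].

Sat(¬b) = {m2, m3, m4}
Sat(¬a) = {m1, m3, m4}
E[¬b U ¬a]: least fixpoint, start Z0 = Sat(¬a) = {m1, m3, m4}, add states in Sat(¬b) with some successor in Z. Z1 = {m1, m2, m3, m4}; fixed.
Sat(E[¬b U ¬a]) = {m1, m2, m3, m4}
EG E[¬b U ¬a]: greatest fixpoint, start Z0 = {m1, m2, m3, m4}, keep only states in Sat with some successor in Z. Z1 = {m1, m2, m3}; Z2 = {m2, m3}; fixed.
Sat(EG E[¬b U ¬a]) = {m2, m3}
m3 ∈ Sat(EG E[¬b U ¬a]) = {m2, m3}, so the formula holds at m3.

Yes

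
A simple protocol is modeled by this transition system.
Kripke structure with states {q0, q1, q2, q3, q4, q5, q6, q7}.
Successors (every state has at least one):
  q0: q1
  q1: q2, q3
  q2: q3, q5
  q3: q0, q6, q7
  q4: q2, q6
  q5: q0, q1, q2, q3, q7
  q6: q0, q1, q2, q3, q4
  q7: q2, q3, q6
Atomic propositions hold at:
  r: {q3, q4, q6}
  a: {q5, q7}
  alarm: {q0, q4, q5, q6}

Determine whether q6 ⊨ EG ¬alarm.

Sat(¬alarm) = {q1, q2, q3, q7}
EG ¬alarm: greatest fixpoint, start Z0 = {q1, q2, q3, q7}, keep only states in Sat with some successor in Z. Already a fixed point.
Sat(EG ¬alarm) = {q1, q2, q3, q7}
q6 ∉ Sat(EG ¬alarm) = {q1, q2, q3, q7}, so the formula does not hold at q6.

No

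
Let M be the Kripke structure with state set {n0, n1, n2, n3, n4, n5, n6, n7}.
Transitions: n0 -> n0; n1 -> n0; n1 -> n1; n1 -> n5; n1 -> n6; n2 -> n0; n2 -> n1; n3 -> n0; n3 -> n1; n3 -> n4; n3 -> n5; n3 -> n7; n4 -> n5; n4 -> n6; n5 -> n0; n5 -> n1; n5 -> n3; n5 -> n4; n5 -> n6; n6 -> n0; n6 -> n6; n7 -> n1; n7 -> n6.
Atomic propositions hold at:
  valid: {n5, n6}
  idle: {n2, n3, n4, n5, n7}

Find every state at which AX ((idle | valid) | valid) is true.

{n4}

Sat(idle | valid) = {n2, n3, n4, n5, n6, n7}
Sat((idle | valid) | valid) = {n2, n3, n4, n5, n6, n7}
Sat(AX ((idle | valid) | valid)) = {s : every successor in {n2, n3, n4, n5, n6, n7}} = {n4}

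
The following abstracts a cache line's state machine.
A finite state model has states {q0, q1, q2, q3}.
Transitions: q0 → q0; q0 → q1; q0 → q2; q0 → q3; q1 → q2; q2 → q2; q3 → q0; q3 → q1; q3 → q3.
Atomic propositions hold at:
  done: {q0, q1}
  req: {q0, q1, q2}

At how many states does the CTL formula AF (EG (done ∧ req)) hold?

Sat(done ∧ req) = {q0, q1}
EG (done ∧ req): greatest fixpoint, start Z0 = {q0, q1}, keep only states in Sat with some successor in Z. Z1 = {q0}; fixed.
Sat(EG (done ∧ req)) = {q0}
AF (EG (done ∧ req)): least fixpoint, start Z0 = {q0}, add states with every successor in Z. Already a fixed point.
Sat(AF (EG (done ∧ req))) = {q0}
|Sat(AF (EG (done ∧ req)))| = |{q0}| = 1.

1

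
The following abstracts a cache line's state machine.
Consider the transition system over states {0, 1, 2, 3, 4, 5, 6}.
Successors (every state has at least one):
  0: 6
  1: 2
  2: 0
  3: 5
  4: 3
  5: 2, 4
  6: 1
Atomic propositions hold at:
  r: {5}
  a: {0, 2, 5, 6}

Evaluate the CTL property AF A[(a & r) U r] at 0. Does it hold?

Sat(a & r) = {5}
A[(a & r) U r]: least fixpoint, start Z0 = Sat(r) = {5}, add states in Sat(a & r) with every successor in Z. Already a fixed point.
Sat(A[(a & r) U r]) = {5}
AF A[(a & r) U r]: least fixpoint, start Z0 = {5}, add states with every successor in Z. Z1 = {3, 5}; Z2 = {3, 4, 5}; fixed.
Sat(AF A[(a & r) U r]) = {3, 4, 5}
0 ∉ Sat(AF A[(a & r) U r]) = {3, 4, 5}, so the formula does not hold at 0.

No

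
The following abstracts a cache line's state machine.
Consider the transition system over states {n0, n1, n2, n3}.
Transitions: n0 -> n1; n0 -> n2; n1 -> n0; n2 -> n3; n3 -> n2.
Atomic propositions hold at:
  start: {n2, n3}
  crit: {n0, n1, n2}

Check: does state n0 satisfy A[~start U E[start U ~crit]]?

Sat(~start) = {n0, n1}
Sat(~crit) = {n3}
E[start U ~crit]: least fixpoint, start Z0 = Sat(~crit) = {n3}, add states in Sat(start) with some successor in Z. Z1 = {n2, n3}; fixed.
Sat(E[start U ~crit]) = {n2, n3}
A[~start U E[start U ~crit]]: least fixpoint, start Z0 = Sat(E[start U ~crit]) = {n2, n3}, add states in Sat(~start) with every successor in Z. Already a fixed point.
Sat(A[~start U E[start U ~crit]]) = {n2, n3}
n0 ∉ Sat(A[~start U E[start U ~crit]]) = {n2, n3}, so the formula does not hold at n0.

No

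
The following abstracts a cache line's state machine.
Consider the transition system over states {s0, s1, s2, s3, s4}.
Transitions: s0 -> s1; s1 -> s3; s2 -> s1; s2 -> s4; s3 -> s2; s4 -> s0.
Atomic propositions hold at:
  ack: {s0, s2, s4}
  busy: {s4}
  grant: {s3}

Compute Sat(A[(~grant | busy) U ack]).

Sat(~grant) = {s0, s1, s2, s4}
Sat(~grant | busy) = {s0, s1, s2, s4}
A[(~grant | busy) U ack]: least fixpoint, start Z0 = Sat(ack) = {s0, s2, s4}, add states in Sat(~grant | busy) with every successor in Z. Already a fixed point.
Sat(A[(~grant | busy) U ack]) = {s0, s2, s4}

{s0, s2, s4}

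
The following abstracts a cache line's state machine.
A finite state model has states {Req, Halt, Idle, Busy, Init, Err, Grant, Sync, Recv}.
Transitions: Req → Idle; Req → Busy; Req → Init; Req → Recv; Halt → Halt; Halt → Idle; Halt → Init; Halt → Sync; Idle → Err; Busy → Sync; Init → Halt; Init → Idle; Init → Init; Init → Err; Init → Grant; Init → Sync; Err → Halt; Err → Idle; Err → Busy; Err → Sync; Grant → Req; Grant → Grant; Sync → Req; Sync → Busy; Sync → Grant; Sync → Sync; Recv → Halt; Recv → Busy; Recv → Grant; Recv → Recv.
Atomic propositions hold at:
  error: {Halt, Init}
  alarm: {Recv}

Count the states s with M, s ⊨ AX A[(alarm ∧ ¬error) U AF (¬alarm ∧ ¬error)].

4

Sat(¬error) = {Req, Idle, Busy, Err, Grant, Sync, Recv}
Sat(alarm ∧ ¬error) = {Recv}
Sat(¬alarm) = {Req, Halt, Idle, Busy, Init, Err, Grant, Sync}
Sat(¬alarm ∧ ¬error) = {Req, Idle, Busy, Err, Grant, Sync}
AF (¬alarm ∧ ¬error): least fixpoint, start Z0 = {Req, Idle, Busy, Err, Grant, Sync}, add states with every successor in Z. Already a fixed point.
Sat(AF (¬alarm ∧ ¬error)) = {Req, Idle, Busy, Err, Grant, Sync}
A[(alarm ∧ ¬error) U AF (¬alarm ∧ ¬error)]: least fixpoint, start Z0 = Sat(AF (¬alarm ∧ ¬error)) = {Req, Idle, Busy, Err, Grant, Sync}, add states in Sat(alarm ∧ ¬error) with every successor in Z. Already a fixed point.
Sat(A[(alarm ∧ ¬error) U AF (¬alarm ∧ ¬error)]) = {Req, Idle, Busy, Err, Grant, Sync}
Sat(AX A[(alarm ∧ ¬error) U AF (¬alarm ∧ ¬error)]) = {s : every successor in {Req, Idle, Busy, Err, Grant, Sync}} = {Idle, Busy, Grant, Sync}
|Sat(AX A[(alarm ∧ ¬error) U AF (¬alarm ∧ ¬error)])| = |{Idle, Busy, Grant, Sync}| = 4.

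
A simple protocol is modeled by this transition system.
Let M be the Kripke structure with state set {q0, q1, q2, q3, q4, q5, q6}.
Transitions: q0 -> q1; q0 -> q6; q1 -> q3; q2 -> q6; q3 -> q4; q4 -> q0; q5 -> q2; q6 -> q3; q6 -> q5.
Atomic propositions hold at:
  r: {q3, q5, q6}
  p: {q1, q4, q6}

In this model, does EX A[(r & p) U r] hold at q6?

Sat(r & p) = {q6}
A[(r & p) U r]: least fixpoint, start Z0 = Sat(r) = {q3, q5, q6}, add states in Sat(r & p) with every successor in Z. Already a fixed point.
Sat(A[(r & p) U r]) = {q3, q5, q6}
Sat(EX A[(r & p) U r]) = {s : some successor in {q3, q5, q6}} = {q0, q1, q2, q6}
q6 ∈ Sat(EX A[(r & p) U r]) = {q0, q1, q2, q6}, so the formula holds at q6.

Yes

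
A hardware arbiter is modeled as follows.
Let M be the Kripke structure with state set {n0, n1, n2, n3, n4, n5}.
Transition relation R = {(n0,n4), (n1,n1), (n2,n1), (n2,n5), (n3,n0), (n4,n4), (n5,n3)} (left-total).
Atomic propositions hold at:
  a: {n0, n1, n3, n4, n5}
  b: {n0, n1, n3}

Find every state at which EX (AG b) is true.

AG b: greatest fixpoint, start Z0 = {n0, n1, n3}, keep only states in Sat with every successor in Z. Z1 = {n1, n3}; Z2 = {n1}; fixed.
Sat(AG b) = {n1}
Sat(EX (AG b)) = {s : some successor in {n1}} = {n1, n2}

{n1, n2}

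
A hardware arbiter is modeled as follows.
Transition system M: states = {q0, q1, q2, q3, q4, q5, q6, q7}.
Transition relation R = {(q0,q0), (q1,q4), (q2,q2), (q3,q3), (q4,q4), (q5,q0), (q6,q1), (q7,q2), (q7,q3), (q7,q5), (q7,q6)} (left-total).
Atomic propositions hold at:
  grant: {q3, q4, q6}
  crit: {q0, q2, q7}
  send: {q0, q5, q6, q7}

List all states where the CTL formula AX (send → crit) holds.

Sat(send → crit) = {q0, q1, q2, q3, q4, q7}
Sat(AX (send → crit)) = {s : every successor in {q0, q1, q2, q3, q4, q7}} = {q0, q1, q2, q3, q4, q5, q6}

{q0, q1, q2, q3, q4, q5, q6}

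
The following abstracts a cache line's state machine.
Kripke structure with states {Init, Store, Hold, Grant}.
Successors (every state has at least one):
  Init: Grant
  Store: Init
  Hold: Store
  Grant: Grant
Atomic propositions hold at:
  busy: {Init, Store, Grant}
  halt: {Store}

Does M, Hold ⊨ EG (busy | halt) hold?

Sat(busy | halt) = {Init, Store, Grant}
EG (busy | halt): greatest fixpoint, start Z0 = {Init, Store, Grant}, keep only states in Sat with some successor in Z. Already a fixed point.
Sat(EG (busy | halt)) = {Init, Store, Grant}
Hold ∉ Sat(EG (busy | halt)) = {Init, Store, Grant}, so the formula does not hold at Hold.

No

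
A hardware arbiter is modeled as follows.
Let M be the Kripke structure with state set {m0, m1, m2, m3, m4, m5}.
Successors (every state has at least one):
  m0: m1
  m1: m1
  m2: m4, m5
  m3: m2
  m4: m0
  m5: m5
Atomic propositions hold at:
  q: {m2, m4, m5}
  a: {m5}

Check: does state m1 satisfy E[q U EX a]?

Sat(EX a) = {s : some successor in {m5}} = {m2, m5}
E[q U EX a]: least fixpoint, start Z0 = Sat(EX a) = {m2, m5}, add states in Sat(q) with some successor in Z. Already a fixed point.
Sat(E[q U EX a]) = {m2, m5}
m1 ∉ Sat(E[q U EX a]) = {m2, m5}, so the formula does not hold at m1.

No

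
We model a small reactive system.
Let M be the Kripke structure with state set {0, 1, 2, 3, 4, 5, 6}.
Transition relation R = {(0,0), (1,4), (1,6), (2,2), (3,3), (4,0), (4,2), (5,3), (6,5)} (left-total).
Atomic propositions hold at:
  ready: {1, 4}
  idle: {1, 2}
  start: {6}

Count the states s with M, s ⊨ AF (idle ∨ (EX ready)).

Sat(EX ready) = {s : some successor in {1, 4}} = {1}
Sat(idle ∨ (EX ready)) = {1, 2}
AF (idle ∨ (EX ready)): least fixpoint, start Z0 = {1, 2}, add states with every successor in Z. Already a fixed point.
Sat(AF (idle ∨ (EX ready))) = {1, 2}
|Sat(AF (idle ∨ (EX ready)))| = |{1, 2}| = 2.

2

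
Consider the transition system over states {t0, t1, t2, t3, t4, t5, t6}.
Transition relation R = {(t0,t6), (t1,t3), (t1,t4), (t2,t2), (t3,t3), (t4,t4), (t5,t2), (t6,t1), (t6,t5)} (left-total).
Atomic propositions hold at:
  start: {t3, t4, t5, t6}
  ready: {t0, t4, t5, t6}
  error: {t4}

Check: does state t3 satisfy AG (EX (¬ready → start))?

Yes

Sat(¬ready) = {t1, t2, t3}
Sat(¬ready → start) = {t0, t3, t4, t5, t6}
Sat(EX (¬ready → start)) = {s : some successor in {t0, t3, t4, t5, t6}} = {t0, t1, t3, t4, t6}
AG (EX (¬ready → start)): greatest fixpoint, start Z0 = {t0, t1, t3, t4, t6}, keep only states in Sat with every successor in Z. Z1 = {t0, t1, t3, t4}; Z2 = {t1, t3, t4}; fixed.
Sat(AG (EX (¬ready → start))) = {t1, t3, t4}
t3 ∈ Sat(AG (EX (¬ready → start))) = {t1, t3, t4}, so the formula holds at t3.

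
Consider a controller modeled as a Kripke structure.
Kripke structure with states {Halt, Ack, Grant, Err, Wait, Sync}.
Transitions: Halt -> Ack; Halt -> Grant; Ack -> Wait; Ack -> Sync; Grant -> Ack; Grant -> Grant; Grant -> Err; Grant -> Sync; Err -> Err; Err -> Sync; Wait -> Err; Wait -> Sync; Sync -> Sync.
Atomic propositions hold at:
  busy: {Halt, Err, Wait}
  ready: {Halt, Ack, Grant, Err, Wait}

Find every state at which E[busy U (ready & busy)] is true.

{Halt, Err, Wait}

Sat(ready & busy) = {Halt, Err, Wait}
E[busy U (ready & busy)]: least fixpoint, start Z0 = Sat((ready & busy)) = {Halt, Err, Wait}, add states in Sat(busy) with some successor in Z. Already a fixed point.
Sat(E[busy U (ready & busy)]) = {Halt, Err, Wait}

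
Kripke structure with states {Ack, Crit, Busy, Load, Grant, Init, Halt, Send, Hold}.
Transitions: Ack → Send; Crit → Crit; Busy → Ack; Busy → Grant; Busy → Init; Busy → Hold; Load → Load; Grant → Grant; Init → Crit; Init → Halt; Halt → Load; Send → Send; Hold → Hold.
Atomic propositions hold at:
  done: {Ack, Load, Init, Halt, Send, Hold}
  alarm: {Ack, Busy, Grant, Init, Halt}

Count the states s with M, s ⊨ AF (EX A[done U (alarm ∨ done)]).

8

Sat(alarm ∨ done) = {Ack, Busy, Load, Grant, Init, Halt, Send, Hold}
A[done U (alarm ∨ done)]: least fixpoint, start Z0 = Sat((alarm ∨ done)) = {Ack, Busy, Load, Grant, Init, Halt, Send, Hold}, add states in Sat(done) with every successor in Z. Already a fixed point.
Sat(A[done U (alarm ∨ done)]) = {Ack, Busy, Load, Grant, Init, Halt, Send, Hold}
Sat(EX A[done U (alarm ∨ done)]) = {s : some successor in {Ack, Busy, Load, Grant, Init, Halt, Send, Hold}} = {Ack, Busy, Load, Grant, Init, Halt, Send, Hold}
AF (EX A[done U (alarm ∨ done)]): least fixpoint, start Z0 = {Ack, Busy, Load, Grant, Init, Halt, Send, Hold}, add states with every successor in Z. Already a fixed point.
Sat(AF (EX A[done U (alarm ∨ done)])) = {Ack, Busy, Load, Grant, Init, Halt, Send, Hold}
|Sat(AF (EX A[done U (alarm ∨ done)]))| = |{Ack, Busy, Load, Grant, Init, Halt, Send, Hold}| = 8.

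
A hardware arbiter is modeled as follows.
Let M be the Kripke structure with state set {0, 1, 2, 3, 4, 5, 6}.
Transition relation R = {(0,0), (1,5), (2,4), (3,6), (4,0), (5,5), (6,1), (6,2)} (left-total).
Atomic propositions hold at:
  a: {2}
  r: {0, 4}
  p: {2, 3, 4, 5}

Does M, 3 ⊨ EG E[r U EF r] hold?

Yes

EF r: least fixpoint, start Z0 = {0, 4}, add states with some successor in Z. Z1 = {0, 2, 4}; Z2 = {0, 2, 4, 6}; Z3 = {0, 2, 3, 4, 6}; fixed.
Sat(EF r) = {0, 2, 3, 4, 6}
E[r U EF r]: least fixpoint, start Z0 = Sat(EF r) = {0, 2, 3, 4, 6}, add states in Sat(r) with some successor in Z. Already a fixed point.
Sat(E[r U EF r]) = {0, 2, 3, 4, 6}
EG E[r U EF r]: greatest fixpoint, start Z0 = {0, 2, 3, 4, 6}, keep only states in Sat with some successor in Z. Already a fixed point.
Sat(EG E[r U EF r]) = {0, 2, 3, 4, 6}
3 ∈ Sat(EG E[r U EF r]) = {0, 2, 3, 4, 6}, so the formula holds at 3.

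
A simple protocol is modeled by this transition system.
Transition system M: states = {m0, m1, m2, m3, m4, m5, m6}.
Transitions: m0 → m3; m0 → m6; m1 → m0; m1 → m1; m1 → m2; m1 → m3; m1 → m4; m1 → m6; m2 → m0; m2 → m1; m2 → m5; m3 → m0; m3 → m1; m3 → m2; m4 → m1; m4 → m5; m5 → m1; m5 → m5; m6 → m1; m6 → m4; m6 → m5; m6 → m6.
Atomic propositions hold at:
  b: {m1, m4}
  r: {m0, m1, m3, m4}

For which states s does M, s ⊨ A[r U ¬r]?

{m2, m5, m6}

Sat(¬r) = {m2, m5, m6}
A[r U ¬r]: least fixpoint, start Z0 = Sat(¬r) = {m2, m5, m6}, add states in Sat(r) with every successor in Z. Already a fixed point.
Sat(A[r U ¬r]) = {m2, m5, m6}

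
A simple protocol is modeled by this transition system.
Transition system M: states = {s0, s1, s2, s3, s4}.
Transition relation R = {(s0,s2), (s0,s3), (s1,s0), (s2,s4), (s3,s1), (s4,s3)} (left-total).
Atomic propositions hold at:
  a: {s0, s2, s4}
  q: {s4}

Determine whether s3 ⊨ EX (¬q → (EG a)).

No

Sat(¬q) = {s0, s1, s2, s3}
EG a: greatest fixpoint, start Z0 = {s0, s2, s4}, keep only states in Sat with some successor in Z. Z1 = {s0, s2}; Z2 = {s0}; Z3 = ∅; fixed.
Sat(EG a) = ∅
Sat(¬q → (EG a)) = {s4}
Sat(EX (¬q → (EG a))) = {s : some successor in {s4}} = {s2}
s3 ∉ Sat(EX (¬q → (EG a))) = {s2}, so the formula does not hold at s3.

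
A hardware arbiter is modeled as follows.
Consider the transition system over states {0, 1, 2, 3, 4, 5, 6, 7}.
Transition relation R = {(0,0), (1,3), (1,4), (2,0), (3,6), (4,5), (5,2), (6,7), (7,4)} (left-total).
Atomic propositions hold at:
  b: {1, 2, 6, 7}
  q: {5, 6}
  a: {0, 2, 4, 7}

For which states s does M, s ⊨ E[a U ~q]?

{0, 1, 2, 3, 4, 7}

Sat(~q) = {0, 1, 2, 3, 4, 7}
E[a U ~q]: least fixpoint, start Z0 = Sat(~q) = {0, 1, 2, 3, 4, 7}, add states in Sat(a) with some successor in Z. Already a fixed point.
Sat(E[a U ~q]) = {0, 1, 2, 3, 4, 7}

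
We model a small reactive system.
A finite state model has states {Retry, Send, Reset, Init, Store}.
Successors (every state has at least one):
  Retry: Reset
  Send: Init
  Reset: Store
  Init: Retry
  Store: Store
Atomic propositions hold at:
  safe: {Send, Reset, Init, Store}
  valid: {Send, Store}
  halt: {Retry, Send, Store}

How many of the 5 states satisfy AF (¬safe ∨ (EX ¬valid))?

Sat(¬safe) = {Retry}
Sat(¬valid) = {Retry, Reset, Init}
Sat(EX ¬valid) = {s : some successor in {Retry, Reset, Init}} = {Retry, Send, Init}
Sat(¬safe ∨ (EX ¬valid)) = {Retry, Send, Init}
AF (¬safe ∨ (EX ¬valid)): least fixpoint, start Z0 = {Retry, Send, Init}, add states with every successor in Z. Already a fixed point.
Sat(AF (¬safe ∨ (EX ¬valid))) = {Retry, Send, Init}
|Sat(AF (¬safe ∨ (EX ¬valid)))| = |{Retry, Send, Init}| = 3.

3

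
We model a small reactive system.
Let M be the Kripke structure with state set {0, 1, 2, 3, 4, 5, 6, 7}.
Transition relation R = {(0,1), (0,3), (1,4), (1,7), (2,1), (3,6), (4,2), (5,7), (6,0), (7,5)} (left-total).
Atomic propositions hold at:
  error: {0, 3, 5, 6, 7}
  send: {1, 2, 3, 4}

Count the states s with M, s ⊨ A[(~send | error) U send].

Sat(~send) = {0, 5, 6, 7}
Sat(~send | error) = {0, 3, 5, 6, 7}
A[(~send | error) U send]: least fixpoint, start Z0 = Sat(send) = {1, 2, 3, 4}, add states in Sat(~send | error) with every successor in Z. Z1 = {0, 1, 2, 3, 4}; Z2 = {0, 1, 2, 3, 4, 6}; fixed.
Sat(A[(~send | error) U send]) = {0, 1, 2, 3, 4, 6}
|Sat(A[(~send | error) U send])| = |{0, 1, 2, 3, 4, 6}| = 6.

6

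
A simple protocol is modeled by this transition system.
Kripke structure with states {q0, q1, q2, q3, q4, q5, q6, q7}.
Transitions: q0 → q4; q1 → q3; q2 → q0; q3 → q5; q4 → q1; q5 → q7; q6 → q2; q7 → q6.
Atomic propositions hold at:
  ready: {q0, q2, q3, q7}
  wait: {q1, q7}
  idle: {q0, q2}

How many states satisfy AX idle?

Sat(AX idle) = {s : every successor in {q0, q2}} = {q2, q6}
|Sat(AX idle)| = |{q2, q6}| = 2.

2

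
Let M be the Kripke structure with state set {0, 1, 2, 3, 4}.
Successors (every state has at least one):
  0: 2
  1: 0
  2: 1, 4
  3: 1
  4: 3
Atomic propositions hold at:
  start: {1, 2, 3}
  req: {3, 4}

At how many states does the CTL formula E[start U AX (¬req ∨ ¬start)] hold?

Sat(¬req) = {0, 1, 2}
Sat(¬start) = {0, 4}
Sat(¬req ∨ ¬start) = {0, 1, 2, 4}
Sat(AX (¬req ∨ ¬start)) = {s : every successor in {0, 1, 2, 4}} = {0, 1, 2, 3}
E[start U AX (¬req ∨ ¬start)]: least fixpoint, start Z0 = Sat(AX (¬req ∨ ¬start)) = {0, 1, 2, 3}, add states in Sat(start) with some successor in Z. Already a fixed point.
Sat(E[start U AX (¬req ∨ ¬start)]) = {0, 1, 2, 3}
|Sat(E[start U AX (¬req ∨ ¬start)])| = |{0, 1, 2, 3}| = 4.

4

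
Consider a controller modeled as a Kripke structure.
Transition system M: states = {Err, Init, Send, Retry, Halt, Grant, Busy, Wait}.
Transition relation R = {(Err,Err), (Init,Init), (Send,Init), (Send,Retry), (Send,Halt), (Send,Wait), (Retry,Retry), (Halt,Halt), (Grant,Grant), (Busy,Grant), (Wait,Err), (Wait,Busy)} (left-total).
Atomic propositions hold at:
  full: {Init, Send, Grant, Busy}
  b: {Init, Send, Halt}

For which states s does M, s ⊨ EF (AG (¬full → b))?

{Init, Send, Halt, Grant, Busy, Wait}

Sat(¬full) = {Err, Retry, Halt, Wait}
Sat(¬full → b) = {Init, Send, Halt, Grant, Busy}
AG (¬full → b): greatest fixpoint, start Z0 = {Init, Send, Halt, Grant, Busy}, keep only states in Sat with every successor in Z. Z1 = {Init, Halt, Grant, Busy}; fixed.
Sat(AG (¬full → b)) = {Init, Halt, Grant, Busy}
EF (AG (¬full → b)): least fixpoint, start Z0 = {Init, Halt, Grant, Busy}, add states with some successor in Z. Z1 = {Init, Send, Halt, Grant, Busy, Wait}; fixed.
Sat(EF (AG (¬full → b))) = {Init, Send, Halt, Grant, Busy, Wait}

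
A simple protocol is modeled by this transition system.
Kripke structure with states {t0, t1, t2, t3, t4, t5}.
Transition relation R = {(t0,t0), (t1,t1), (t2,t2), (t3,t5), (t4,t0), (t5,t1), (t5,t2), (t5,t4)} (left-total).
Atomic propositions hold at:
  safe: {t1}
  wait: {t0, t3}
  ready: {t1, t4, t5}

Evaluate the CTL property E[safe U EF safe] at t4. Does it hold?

No

EF safe: least fixpoint, start Z0 = {t1}, add states with some successor in Z. Z1 = {t1, t5}; Z2 = {t1, t3, t5}; fixed.
Sat(EF safe) = {t1, t3, t5}
E[safe U EF safe]: least fixpoint, start Z0 = Sat(EF safe) = {t1, t3, t5}, add states in Sat(safe) with some successor in Z. Already a fixed point.
Sat(E[safe U EF safe]) = {t1, t3, t5}
t4 ∉ Sat(E[safe U EF safe]) = {t1, t3, t5}, so the formula does not hold at t4.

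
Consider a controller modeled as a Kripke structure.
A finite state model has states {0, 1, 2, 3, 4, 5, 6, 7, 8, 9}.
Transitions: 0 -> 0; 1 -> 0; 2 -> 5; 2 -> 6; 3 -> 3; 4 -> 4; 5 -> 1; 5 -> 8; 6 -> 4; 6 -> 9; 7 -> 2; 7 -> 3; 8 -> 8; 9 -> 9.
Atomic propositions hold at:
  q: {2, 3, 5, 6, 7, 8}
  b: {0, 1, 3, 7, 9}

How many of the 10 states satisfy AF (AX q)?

Sat(AX q) = {s : every successor in {2, 3, 5, 6, 7, 8}} = {2, 3, 7, 8}
AF (AX q): least fixpoint, start Z0 = {2, 3, 7, 8}, add states with every successor in Z. Already a fixed point.
Sat(AF (AX q)) = {2, 3, 7, 8}
|Sat(AF (AX q))| = |{2, 3, 7, 8}| = 4.

4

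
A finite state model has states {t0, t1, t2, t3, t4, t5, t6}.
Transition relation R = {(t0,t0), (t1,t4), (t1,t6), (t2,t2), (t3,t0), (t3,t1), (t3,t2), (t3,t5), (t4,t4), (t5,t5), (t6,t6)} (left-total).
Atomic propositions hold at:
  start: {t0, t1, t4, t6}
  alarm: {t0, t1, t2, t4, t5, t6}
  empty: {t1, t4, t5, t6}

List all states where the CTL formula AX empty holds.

Sat(AX empty) = {s : every successor in {t1, t4, t5, t6}} = {t1, t4, t5, t6}

{t1, t4, t5, t6}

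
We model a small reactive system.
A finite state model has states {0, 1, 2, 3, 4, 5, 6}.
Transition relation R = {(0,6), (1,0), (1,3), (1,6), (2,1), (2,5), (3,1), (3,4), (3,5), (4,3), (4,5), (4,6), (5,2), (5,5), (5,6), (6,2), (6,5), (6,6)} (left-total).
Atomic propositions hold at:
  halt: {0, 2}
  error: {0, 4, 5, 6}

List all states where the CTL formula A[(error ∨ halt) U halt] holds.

{0, 2}

Sat(error ∨ halt) = {0, 2, 4, 5, 6}
A[(error ∨ halt) U halt]: least fixpoint, start Z0 = Sat(halt) = {0, 2}, add states in Sat(error ∨ halt) with every successor in Z. Already a fixed point.
Sat(A[(error ∨ halt) U halt]) = {0, 2}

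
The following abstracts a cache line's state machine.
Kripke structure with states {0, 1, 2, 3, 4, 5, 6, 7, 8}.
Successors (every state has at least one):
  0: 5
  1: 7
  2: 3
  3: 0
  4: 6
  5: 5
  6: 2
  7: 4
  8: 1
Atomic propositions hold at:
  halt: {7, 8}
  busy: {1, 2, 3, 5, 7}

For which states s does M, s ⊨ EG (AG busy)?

{5}

AG busy: greatest fixpoint, start Z0 = {1, 2, 3, 5, 7}, keep only states in Sat with every successor in Z. Z1 = {1, 2, 5}; Z2 = {5}; fixed.
Sat(AG busy) = {5}
EG (AG busy): greatest fixpoint, start Z0 = {5}, keep only states in Sat with some successor in Z. Already a fixed point.
Sat(EG (AG busy)) = {5}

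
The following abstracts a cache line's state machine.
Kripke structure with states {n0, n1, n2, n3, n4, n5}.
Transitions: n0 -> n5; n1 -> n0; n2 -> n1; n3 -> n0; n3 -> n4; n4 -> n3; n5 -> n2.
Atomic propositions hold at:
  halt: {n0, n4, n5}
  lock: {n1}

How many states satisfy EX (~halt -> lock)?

Sat(~halt) = {n1, n2, n3}
Sat(~halt -> lock) = {n0, n1, n4, n5}
Sat(EX (~halt -> lock)) = {s : some successor in {n0, n1, n4, n5}} = {n0, n1, n2, n3}
|Sat(EX (~halt -> lock))| = |{n0, n1, n2, n3}| = 4.

4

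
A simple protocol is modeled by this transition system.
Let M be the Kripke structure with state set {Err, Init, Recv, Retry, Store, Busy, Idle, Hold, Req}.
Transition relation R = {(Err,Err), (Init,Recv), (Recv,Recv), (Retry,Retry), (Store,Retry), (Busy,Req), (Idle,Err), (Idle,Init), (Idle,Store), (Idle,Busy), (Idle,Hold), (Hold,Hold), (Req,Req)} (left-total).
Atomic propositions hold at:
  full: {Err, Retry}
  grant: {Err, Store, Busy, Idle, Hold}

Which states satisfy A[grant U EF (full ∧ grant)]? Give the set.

Sat(full ∧ grant) = {Err}
EF (full ∧ grant): least fixpoint, start Z0 = {Err}, add states with some successor in Z. Z1 = {Err, Idle}; fixed.
Sat(EF (full ∧ grant)) = {Err, Idle}
A[grant U EF (full ∧ grant)]: least fixpoint, start Z0 = Sat(EF (full ∧ grant)) = {Err, Idle}, add states in Sat(grant) with every successor in Z. Already a fixed point.
Sat(A[grant U EF (full ∧ grant)]) = {Err, Idle}

{Err, Idle}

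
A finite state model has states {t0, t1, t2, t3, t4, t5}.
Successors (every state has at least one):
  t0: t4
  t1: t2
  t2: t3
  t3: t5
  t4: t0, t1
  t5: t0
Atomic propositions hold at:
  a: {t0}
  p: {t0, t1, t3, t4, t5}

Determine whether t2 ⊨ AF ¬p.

Yes

Sat(¬p) = {t2}
AF ¬p: least fixpoint, start Z0 = {t2}, add states with every successor in Z. Z1 = {t1, t2}; fixed.
Sat(AF ¬p) = {t1, t2}
t2 ∈ Sat(AF ¬p) = {t1, t2}, so the formula holds at t2.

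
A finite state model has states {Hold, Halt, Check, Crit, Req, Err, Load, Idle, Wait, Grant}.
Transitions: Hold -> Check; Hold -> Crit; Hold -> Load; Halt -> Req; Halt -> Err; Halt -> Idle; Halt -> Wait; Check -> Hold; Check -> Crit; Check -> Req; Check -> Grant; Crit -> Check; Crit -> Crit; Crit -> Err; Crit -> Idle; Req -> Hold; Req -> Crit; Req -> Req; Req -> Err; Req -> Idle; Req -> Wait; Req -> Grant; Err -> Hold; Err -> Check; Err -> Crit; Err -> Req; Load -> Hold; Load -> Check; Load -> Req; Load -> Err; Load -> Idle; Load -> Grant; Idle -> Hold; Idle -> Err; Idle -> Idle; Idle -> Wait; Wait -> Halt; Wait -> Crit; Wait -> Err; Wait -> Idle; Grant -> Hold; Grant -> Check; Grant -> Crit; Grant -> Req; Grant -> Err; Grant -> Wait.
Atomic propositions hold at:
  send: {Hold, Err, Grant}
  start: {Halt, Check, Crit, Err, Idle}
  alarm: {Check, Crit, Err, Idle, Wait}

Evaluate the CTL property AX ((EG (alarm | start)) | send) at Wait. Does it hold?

Sat(alarm | start) = {Halt, Check, Crit, Err, Idle, Wait}
EG (alarm | start): greatest fixpoint, start Z0 = {Halt, Check, Crit, Err, Idle, Wait}, keep only states in Sat with some successor in Z. Already a fixed point.
Sat(EG (alarm | start)) = {Halt, Check, Crit, Err, Idle, Wait}
Sat((EG (alarm | start)) | send) = {Hold, Halt, Check, Crit, Err, Idle, Wait, Grant}
Sat(AX ((EG (alarm | start)) | send)) = {s : every successor in {Hold, Halt, Check, Crit, Err, Idle, Wait, Grant}} = {Crit, Idle, Wait}
Wait ∈ Sat(AX ((EG (alarm | start)) | send)) = {Crit, Idle, Wait}, so the formula holds at Wait.

Yes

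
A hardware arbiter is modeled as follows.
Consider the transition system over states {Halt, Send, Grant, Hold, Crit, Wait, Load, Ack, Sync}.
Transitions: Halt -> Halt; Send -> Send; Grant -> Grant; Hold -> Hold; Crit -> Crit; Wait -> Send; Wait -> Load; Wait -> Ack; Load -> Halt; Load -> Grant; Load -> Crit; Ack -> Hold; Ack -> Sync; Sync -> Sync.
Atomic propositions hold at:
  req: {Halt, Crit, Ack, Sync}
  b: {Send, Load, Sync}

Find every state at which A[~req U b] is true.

Sat(~req) = {Send, Grant, Hold, Wait, Load}
A[~req U b]: least fixpoint, start Z0 = Sat(b) = {Send, Load, Sync}, add states in Sat(~req) with every successor in Z. Already a fixed point.
Sat(A[~req U b]) = {Send, Load, Sync}

{Send, Load, Sync}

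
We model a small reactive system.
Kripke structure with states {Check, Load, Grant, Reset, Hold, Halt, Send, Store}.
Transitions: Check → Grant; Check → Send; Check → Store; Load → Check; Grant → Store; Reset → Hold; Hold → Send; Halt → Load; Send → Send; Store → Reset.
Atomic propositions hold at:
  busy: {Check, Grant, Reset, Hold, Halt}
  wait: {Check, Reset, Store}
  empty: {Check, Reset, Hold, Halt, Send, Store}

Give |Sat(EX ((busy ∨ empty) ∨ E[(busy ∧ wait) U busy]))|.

Sat(busy ∨ empty) = {Check, Grant, Reset, Hold, Halt, Send, Store}
Sat(busy ∧ wait) = {Check, Reset}
E[(busy ∧ wait) U busy]: least fixpoint, start Z0 = Sat(busy) = {Check, Grant, Reset, Hold, Halt}, add states in Sat(busy ∧ wait) with some successor in Z. Already a fixed point.
Sat(E[(busy ∧ wait) U busy]) = {Check, Grant, Reset, Hold, Halt}
Sat((busy ∨ empty) ∨ E[(busy ∧ wait) U busy]) = {Check, Grant, Reset, Hold, Halt, Send, Store}
Sat(EX ((busy ∨ empty) ∨ E[(busy ∧ wait) U busy])) = {s : some successor in {Check, Grant, Reset, Hold, Halt, Send, Store}} = {Check, Load, Grant, Reset, Hold, Send, Store}
|Sat(EX ((busy ∨ empty) ∨ E[(busy ∧ wait) U busy]))| = |{Check, Load, Grant, Reset, Hold, Send, Store}| = 7.

7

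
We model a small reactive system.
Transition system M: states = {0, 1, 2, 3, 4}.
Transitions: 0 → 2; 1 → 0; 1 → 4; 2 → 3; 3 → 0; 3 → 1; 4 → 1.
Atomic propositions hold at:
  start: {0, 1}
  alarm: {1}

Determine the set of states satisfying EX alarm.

Sat(EX alarm) = {s : some successor in {1}} = {3, 4}

{3, 4}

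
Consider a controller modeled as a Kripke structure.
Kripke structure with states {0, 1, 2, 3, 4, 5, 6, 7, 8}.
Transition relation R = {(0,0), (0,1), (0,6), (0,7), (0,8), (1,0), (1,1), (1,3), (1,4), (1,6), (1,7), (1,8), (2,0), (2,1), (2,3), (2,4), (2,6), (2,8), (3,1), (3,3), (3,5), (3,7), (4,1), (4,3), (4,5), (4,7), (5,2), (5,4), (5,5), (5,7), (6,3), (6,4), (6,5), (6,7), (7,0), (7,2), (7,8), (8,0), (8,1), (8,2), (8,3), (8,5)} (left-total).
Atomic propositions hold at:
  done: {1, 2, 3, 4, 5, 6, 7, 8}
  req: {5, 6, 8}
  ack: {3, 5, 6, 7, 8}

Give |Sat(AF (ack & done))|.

Sat(ack & done) = {3, 5, 6, 7, 8}
AF (ack & done): least fixpoint, start Z0 = {3, 5, 6, 7, 8}, add states with every successor in Z. Already a fixed point.
Sat(AF (ack & done)) = {3, 5, 6, 7, 8}
|Sat(AF (ack & done))| = |{3, 5, 6, 7, 8}| = 5.

5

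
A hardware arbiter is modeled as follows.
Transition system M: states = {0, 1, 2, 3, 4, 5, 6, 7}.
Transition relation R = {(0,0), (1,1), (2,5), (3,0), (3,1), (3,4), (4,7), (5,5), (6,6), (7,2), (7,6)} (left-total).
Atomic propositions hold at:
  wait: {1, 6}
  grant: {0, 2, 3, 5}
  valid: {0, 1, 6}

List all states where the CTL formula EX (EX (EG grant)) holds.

{0, 2, 3, 4, 5, 7}

EG grant: greatest fixpoint, start Z0 = {0, 2, 3, 5}, keep only states in Sat with some successor in Z. Already a fixed point.
Sat(EG grant) = {0, 2, 3, 5}
Sat(EX (EG grant)) = {s : some successor in {0, 2, 3, 5}} = {0, 2, 3, 5, 7}
Sat(EX (EX (EG grant))) = {s : some successor in {0, 2, 3, 5, 7}} = {0, 2, 3, 4, 5, 7}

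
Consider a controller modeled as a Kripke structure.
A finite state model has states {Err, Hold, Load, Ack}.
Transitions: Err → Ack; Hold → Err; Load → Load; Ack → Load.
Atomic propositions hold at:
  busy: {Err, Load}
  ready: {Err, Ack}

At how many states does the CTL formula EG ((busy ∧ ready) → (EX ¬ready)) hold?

Sat(busy ∧ ready) = {Err}
Sat(¬ready) = {Hold, Load}
Sat(EX ¬ready) = {s : some successor in {Hold, Load}} = {Load, Ack}
Sat((busy ∧ ready) → (EX ¬ready)) = {Hold, Load, Ack}
EG ((busy ∧ ready) → (EX ¬ready)): greatest fixpoint, start Z0 = {Hold, Load, Ack}, keep only states in Sat with some successor in Z. Z1 = {Load, Ack}; fixed.
Sat(EG ((busy ∧ ready) → (EX ¬ready))) = {Load, Ack}
|Sat(EG ((busy ∧ ready) → (EX ¬ready)))| = |{Load, Ack}| = 2.

2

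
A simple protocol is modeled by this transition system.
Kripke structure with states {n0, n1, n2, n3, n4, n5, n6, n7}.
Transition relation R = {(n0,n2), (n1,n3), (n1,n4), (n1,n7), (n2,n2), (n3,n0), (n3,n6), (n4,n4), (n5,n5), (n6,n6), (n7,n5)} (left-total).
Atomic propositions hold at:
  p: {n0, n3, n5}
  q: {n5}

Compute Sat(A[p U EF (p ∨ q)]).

Sat(p ∨ q) = {n0, n3, n5}
EF (p ∨ q): least fixpoint, start Z0 = {n0, n3, n5}, add states with some successor in Z. Z1 = {n0, n1, n3, n5, n7}; fixed.
Sat(EF (p ∨ q)) = {n0, n1, n3, n5, n7}
A[p U EF (p ∨ q)]: least fixpoint, start Z0 = Sat(EF (p ∨ q)) = {n0, n1, n3, n5, n7}, add states in Sat(p) with every successor in Z. Already a fixed point.
Sat(A[p U EF (p ∨ q)]) = {n0, n1, n3, n5, n7}

{n0, n1, n3, n5, n7}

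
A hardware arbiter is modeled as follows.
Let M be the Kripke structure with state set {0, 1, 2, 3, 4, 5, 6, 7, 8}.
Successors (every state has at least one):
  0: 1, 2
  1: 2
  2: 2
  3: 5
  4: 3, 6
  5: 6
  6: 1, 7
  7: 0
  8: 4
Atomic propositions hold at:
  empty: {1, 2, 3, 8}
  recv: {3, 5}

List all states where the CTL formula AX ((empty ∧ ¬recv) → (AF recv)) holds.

Sat(¬recv) = {0, 1, 2, 4, 6, 7, 8}
Sat(empty ∧ ¬recv) = {1, 2, 8}
AF recv: least fixpoint, start Z0 = {3, 5}, add states with every successor in Z. Already a fixed point.
Sat(AF recv) = {3, 5}
Sat((empty ∧ ¬recv) → (AF recv)) = {0, 3, 4, 5, 6, 7}
Sat(AX ((empty ∧ ¬recv) → (AF recv))) = {s : every successor in {0, 3, 4, 5, 6, 7}} = {3, 4, 5, 7, 8}

{3, 4, 5, 7, 8}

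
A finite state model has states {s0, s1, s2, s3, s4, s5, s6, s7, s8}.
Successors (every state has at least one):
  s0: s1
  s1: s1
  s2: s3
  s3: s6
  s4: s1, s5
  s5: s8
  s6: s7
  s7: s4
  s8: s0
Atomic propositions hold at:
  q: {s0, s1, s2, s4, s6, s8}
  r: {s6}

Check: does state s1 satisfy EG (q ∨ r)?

Yes

Sat(q ∨ r) = {s0, s1, s2, s4, s6, s8}
EG (q ∨ r): greatest fixpoint, start Z0 = {s0, s1, s2, s4, s6, s8}, keep only states in Sat with some successor in Z. Z1 = {s0, s1, s4, s8}; fixed.
Sat(EG (q ∨ r)) = {s0, s1, s4, s8}
s1 ∈ Sat(EG (q ∨ r)) = {s0, s1, s4, s8}, so the formula holds at s1.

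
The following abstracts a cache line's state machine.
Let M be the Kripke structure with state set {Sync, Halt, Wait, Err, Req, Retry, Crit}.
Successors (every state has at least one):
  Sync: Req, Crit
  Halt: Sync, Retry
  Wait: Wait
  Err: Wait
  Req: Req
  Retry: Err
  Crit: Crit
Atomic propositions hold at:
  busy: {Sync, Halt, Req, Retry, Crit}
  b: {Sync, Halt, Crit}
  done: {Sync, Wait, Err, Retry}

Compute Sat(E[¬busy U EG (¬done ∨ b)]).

{Sync, Halt, Req, Crit}

Sat(¬busy) = {Wait, Err}
Sat(¬done) = {Halt, Req, Crit}
Sat(¬done ∨ b) = {Sync, Halt, Req, Crit}
EG (¬done ∨ b): greatest fixpoint, start Z0 = {Sync, Halt, Req, Crit}, keep only states in Sat with some successor in Z. Already a fixed point.
Sat(EG (¬done ∨ b)) = {Sync, Halt, Req, Crit}
E[¬busy U EG (¬done ∨ b)]: least fixpoint, start Z0 = Sat(EG (¬done ∨ b)) = {Sync, Halt, Req, Crit}, add states in Sat(¬busy) with some successor in Z. Already a fixed point.
Sat(E[¬busy U EG (¬done ∨ b)]) = {Sync, Halt, Req, Crit}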